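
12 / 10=6 / 5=1.20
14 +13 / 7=111 / 7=15.86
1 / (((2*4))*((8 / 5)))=5 / 64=0.08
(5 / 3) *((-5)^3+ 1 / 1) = -620 / 3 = -206.67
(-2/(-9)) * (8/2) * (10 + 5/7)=200/21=9.52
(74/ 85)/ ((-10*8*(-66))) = 37/ 224400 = 0.00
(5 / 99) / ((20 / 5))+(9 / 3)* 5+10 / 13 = 81245 / 5148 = 15.78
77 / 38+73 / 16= 2003 / 304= 6.59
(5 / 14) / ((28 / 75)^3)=2109375 / 307328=6.86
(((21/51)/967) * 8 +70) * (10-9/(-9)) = 12658646/16439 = 770.04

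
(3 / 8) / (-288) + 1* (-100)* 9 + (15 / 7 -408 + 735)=-3068935 / 5376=-570.86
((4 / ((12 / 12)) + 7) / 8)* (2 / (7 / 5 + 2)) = 55 / 68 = 0.81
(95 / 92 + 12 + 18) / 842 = 2855 / 77464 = 0.04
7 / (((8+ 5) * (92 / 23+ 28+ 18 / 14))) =49 / 3029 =0.02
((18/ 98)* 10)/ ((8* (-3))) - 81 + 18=-12363/ 196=-63.08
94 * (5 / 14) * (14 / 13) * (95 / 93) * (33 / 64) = 245575 / 12896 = 19.04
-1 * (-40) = 40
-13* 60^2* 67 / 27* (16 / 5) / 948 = -278720 / 711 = -392.01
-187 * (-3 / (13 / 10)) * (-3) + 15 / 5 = -16791 / 13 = -1291.62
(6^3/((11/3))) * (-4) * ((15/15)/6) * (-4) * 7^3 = 592704/11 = 53882.18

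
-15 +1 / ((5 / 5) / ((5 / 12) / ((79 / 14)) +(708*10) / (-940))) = -500321 / 22278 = -22.46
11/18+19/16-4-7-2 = -1613/144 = -11.20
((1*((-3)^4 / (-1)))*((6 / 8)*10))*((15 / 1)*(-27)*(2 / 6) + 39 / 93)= 2534490 / 31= 81757.74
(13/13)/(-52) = -1/52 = -0.02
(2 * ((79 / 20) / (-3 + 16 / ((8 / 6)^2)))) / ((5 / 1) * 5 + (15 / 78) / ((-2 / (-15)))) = 1027 / 20625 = 0.05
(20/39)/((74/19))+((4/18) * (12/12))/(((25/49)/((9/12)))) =11023/24050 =0.46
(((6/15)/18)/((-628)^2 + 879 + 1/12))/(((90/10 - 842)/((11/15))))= -44/888986200725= -0.00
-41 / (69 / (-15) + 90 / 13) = -2665 / 151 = -17.65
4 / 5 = 0.80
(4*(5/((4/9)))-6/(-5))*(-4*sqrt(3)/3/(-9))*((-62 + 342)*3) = 17248*sqrt(3)/3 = 9958.14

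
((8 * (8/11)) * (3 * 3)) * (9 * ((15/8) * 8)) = 7069.09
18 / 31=0.58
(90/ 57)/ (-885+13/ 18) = -540/ 302423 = -0.00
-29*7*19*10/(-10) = 3857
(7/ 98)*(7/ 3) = 1/ 6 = 0.17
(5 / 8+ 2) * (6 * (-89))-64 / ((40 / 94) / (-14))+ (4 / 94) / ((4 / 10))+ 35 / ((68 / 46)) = 11627573 / 15980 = 727.63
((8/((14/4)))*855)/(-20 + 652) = 3.09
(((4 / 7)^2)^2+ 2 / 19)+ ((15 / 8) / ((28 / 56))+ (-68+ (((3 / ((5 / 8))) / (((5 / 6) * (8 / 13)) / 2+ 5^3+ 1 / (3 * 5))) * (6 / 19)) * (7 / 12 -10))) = -47679361243 / 743224748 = -64.15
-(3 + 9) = -12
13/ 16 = 0.81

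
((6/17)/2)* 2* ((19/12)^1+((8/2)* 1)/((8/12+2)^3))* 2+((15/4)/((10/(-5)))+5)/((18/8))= 13001/4896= 2.66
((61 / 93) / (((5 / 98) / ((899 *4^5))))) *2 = 355045376 / 15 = 23669691.73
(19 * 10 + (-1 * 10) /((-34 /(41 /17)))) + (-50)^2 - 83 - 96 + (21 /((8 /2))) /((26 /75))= 75947111 /30056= 2526.85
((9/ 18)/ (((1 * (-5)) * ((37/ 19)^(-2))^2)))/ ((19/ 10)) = -1874161/ 2476099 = -0.76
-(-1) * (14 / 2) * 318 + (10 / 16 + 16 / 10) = 89129 / 40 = 2228.22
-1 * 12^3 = -1728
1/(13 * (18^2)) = 0.00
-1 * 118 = -118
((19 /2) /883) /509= 19 /898894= 0.00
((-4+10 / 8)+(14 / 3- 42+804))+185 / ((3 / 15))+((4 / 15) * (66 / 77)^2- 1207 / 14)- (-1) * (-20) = 4653721 / 2940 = 1582.90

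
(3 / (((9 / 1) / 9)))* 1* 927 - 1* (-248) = 3029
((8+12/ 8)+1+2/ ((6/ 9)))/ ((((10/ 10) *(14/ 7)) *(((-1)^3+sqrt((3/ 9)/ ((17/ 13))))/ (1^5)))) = -1377/ 152 -27 *sqrt(663)/ 152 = -13.63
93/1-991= -898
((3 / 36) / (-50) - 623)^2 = 139727187601 / 360000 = 388131.08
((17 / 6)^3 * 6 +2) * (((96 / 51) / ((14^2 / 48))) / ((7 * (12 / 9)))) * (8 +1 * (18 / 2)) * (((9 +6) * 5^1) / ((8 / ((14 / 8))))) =373875 / 196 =1907.53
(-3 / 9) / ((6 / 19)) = -19 / 18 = -1.06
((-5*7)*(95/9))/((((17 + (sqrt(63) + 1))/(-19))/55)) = 6949250/261 - 3474625*sqrt(7)/783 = 14884.75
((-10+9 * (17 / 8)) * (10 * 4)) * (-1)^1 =-365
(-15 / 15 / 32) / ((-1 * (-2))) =-1 / 64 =-0.02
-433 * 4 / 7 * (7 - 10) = 5196 / 7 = 742.29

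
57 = 57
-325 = -325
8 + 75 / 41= 403 / 41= 9.83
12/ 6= 2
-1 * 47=-47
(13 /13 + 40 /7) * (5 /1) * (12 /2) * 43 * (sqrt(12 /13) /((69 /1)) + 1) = 40420 * sqrt(39) /2093 + 60630 /7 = 8782.03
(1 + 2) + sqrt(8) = 2 * sqrt(2) + 3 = 5.83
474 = 474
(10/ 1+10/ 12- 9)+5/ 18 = 19/ 9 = 2.11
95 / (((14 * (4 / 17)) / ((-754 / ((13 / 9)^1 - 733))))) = 29.72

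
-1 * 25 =-25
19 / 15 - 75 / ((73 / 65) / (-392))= 28666387 / 1095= 26179.35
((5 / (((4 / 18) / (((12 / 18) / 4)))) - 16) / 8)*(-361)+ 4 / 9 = 159329 / 288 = 553.23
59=59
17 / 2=8.50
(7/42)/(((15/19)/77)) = 1463/90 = 16.26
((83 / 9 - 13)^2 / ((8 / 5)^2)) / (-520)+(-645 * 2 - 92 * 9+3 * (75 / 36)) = -284631557 / 134784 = -2111.76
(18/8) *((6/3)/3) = 3/2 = 1.50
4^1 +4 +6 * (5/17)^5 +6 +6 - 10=14217320/1419857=10.01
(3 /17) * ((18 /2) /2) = 0.79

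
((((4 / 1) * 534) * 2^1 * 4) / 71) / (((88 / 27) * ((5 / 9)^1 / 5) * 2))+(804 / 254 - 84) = 24941802 / 99187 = 251.46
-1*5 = -5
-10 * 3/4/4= -15/8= -1.88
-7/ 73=-0.10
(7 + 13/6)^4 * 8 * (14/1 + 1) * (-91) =-4163534375/54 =-77102488.43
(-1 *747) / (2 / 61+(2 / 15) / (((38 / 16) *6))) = -17725.11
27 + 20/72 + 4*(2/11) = 5545/198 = 28.01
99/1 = 99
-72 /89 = -0.81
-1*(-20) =20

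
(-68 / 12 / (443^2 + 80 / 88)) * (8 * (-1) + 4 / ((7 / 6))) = 5984 / 45333729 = 0.00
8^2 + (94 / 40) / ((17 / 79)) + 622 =236953 / 340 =696.92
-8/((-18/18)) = 8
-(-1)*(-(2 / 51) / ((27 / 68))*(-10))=80 / 81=0.99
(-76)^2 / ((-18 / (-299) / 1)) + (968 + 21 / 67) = 58439197 / 603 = 96914.09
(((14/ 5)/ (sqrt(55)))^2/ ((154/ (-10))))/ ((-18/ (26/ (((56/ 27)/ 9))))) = 351/ 6050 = 0.06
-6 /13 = -0.46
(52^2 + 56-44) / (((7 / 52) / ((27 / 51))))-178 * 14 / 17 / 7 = 181228 / 17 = 10660.47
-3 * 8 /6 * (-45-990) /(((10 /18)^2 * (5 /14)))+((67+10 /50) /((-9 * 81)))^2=55444189192 /1476225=37558.09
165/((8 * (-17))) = -165/136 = -1.21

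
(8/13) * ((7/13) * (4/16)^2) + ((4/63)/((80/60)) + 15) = 106955/7098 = 15.07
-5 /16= -0.31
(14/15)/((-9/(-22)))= 308/135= 2.28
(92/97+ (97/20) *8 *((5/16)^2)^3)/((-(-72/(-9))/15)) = -12017325915/6509559808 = -1.85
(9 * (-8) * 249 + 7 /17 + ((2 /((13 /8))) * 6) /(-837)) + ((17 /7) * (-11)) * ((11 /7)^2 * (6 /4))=-762488301581 /42298074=-18026.55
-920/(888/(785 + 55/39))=-3527050/4329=-814.75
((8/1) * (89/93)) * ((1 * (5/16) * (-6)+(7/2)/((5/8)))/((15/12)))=53044/2325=22.81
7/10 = 0.70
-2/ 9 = -0.22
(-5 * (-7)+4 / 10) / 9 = 59 / 15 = 3.93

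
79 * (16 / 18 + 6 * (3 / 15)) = 7426 / 45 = 165.02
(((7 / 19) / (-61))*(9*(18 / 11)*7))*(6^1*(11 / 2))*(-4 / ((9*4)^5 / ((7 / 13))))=343 / 468643968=0.00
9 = 9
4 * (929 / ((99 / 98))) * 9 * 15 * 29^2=4593979320 / 11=417634483.64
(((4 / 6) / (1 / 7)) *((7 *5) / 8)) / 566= 0.04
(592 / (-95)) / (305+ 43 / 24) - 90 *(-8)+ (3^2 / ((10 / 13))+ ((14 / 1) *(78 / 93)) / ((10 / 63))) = 944314971 / 1172110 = 805.65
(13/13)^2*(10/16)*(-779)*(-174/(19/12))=53505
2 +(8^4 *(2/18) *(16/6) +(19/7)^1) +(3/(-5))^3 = 28778272/23625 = 1218.13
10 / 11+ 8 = 98 / 11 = 8.91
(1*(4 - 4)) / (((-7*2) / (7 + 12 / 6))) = 0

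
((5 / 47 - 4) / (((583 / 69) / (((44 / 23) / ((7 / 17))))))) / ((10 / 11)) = -205326 / 87185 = -2.36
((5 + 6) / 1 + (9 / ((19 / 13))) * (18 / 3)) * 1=911 / 19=47.95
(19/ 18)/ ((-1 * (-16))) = 19/ 288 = 0.07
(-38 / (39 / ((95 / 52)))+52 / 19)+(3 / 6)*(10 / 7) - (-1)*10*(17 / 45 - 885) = -3578381581 / 404586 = -8844.55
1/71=0.01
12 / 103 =0.12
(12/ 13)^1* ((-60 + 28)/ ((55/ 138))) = -52992/ 715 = -74.11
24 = 24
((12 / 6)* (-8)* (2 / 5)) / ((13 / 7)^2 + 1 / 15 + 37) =-0.16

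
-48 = -48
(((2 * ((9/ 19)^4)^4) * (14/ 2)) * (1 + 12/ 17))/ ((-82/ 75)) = -28212232375269279225/ 201043665256631953873657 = -0.00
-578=-578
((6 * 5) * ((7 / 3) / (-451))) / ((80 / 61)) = -0.12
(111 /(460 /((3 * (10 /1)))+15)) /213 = 111 /6461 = 0.02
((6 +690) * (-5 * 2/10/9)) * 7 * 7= -11368/3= -3789.33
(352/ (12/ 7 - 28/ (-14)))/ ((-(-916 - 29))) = 176/ 1755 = 0.10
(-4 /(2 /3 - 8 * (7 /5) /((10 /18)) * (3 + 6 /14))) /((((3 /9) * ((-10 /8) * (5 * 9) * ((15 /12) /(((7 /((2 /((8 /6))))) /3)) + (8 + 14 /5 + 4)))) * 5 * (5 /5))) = -448 /11215223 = -0.00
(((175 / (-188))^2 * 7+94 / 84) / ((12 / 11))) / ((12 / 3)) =58657049 / 35626752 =1.65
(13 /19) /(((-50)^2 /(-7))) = -91 /47500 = -0.00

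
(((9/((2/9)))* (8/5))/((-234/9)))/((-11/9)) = 2.04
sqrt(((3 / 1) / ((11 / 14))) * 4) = 2 * sqrt(462) / 11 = 3.91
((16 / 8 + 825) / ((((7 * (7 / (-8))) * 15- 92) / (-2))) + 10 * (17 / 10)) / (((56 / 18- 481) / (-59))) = 20304909 / 6326771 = 3.21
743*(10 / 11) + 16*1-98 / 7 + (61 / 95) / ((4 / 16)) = 710624 / 1045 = 680.02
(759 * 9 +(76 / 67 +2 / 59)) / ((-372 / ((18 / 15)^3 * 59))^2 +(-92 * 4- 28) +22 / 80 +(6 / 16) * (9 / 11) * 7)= -7098802371045 / 395103987011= -17.97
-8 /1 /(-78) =4 /39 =0.10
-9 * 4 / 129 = -12 / 43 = -0.28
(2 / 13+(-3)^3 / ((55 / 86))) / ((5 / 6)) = -180456 / 3575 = -50.48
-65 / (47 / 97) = -6305 / 47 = -134.15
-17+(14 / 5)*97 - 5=1248 / 5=249.60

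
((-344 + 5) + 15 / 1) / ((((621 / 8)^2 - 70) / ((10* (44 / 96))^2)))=-39600 / 34651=-1.14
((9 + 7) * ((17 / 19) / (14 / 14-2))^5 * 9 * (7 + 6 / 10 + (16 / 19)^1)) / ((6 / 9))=-245964667824 / 235229405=-1045.64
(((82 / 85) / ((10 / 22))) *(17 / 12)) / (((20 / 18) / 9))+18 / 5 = 13977 / 500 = 27.95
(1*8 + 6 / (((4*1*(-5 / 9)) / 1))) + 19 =243 / 10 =24.30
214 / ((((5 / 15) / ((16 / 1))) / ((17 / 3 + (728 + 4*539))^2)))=257318944864 / 3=85772981621.33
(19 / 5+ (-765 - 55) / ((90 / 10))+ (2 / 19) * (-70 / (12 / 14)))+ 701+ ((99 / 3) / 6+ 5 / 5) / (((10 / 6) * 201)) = 69327659 / 114570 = 605.11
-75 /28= -2.68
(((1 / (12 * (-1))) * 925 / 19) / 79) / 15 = -185 / 54036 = -0.00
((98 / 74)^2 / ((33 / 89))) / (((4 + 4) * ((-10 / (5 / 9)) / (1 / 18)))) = -213689 / 117098784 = -0.00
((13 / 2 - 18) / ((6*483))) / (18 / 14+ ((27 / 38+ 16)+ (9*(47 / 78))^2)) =-3211 / 38359611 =-0.00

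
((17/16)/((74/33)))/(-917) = -561/1085728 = -0.00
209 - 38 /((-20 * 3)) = 6289 /30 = 209.63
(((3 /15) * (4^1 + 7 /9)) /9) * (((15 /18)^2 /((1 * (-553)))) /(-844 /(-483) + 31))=-0.00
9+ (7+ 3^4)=97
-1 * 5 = -5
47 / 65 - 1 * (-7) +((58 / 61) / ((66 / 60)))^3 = 164342358922 / 19637261215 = 8.37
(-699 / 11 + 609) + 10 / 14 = 42055 / 77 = 546.17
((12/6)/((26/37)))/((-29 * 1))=-37/377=-0.10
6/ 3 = 2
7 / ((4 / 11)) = 77 / 4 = 19.25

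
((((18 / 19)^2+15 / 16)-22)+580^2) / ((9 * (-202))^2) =215881103 / 2121155136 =0.10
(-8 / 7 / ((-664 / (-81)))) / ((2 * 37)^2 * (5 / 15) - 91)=-243 / 3022943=-0.00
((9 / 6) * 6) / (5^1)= 9 / 5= 1.80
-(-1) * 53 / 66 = 53 / 66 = 0.80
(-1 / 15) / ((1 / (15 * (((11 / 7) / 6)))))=-11 / 42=-0.26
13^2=169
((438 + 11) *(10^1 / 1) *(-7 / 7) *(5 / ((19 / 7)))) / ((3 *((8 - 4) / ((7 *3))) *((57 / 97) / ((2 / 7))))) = -7621775 / 1083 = -7037.65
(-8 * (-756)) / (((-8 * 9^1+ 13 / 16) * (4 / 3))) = -72576 / 1139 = -63.72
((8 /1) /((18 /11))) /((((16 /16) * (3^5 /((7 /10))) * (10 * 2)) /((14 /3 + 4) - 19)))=-2387 /328050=-0.01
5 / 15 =1 / 3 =0.33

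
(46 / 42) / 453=23 / 9513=0.00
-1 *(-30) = 30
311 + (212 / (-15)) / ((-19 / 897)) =92933 / 95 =978.24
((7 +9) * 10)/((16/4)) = 40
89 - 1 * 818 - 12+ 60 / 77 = -56997 / 77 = -740.22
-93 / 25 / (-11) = 93 / 275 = 0.34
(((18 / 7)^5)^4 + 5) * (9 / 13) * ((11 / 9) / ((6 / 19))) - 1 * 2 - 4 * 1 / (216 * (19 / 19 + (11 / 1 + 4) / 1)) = 428095829.30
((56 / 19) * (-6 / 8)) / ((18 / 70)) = -490 / 57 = -8.60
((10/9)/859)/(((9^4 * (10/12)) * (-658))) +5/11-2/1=-94564749343/61188955443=-1.55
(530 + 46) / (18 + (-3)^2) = 64 / 3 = 21.33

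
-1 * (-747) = 747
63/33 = 21/11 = 1.91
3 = 3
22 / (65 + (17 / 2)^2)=88 / 549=0.16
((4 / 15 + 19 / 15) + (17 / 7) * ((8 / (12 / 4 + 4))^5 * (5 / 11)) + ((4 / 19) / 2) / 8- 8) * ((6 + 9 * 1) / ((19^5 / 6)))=-19037284269 / 121767818782918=-0.00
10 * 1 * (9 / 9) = 10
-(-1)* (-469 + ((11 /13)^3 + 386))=-181020 /2197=-82.39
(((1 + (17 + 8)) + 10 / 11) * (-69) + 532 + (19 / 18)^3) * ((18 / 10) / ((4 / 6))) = -16981691 / 4752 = -3573.59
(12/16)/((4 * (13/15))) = 0.22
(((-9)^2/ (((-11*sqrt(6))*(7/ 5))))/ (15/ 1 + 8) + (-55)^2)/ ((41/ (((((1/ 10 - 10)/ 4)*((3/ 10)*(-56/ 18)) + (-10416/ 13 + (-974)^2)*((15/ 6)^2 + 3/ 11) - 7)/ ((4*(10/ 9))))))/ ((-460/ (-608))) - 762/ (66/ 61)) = -608981782631901525/ 141781566013378957 + 15345962388585*sqrt(6)/ 283563132026757914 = -4.30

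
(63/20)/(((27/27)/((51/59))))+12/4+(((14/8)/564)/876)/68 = 226876167121/39643695360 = 5.72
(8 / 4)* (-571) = -1142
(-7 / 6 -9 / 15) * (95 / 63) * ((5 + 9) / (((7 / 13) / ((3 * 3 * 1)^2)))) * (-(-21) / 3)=-39273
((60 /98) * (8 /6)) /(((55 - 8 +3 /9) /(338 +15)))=21180 /3479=6.09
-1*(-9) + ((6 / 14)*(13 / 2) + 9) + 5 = 361 / 14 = 25.79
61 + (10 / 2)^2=86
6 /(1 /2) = 12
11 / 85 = 0.13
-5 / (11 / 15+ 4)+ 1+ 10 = 706 / 71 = 9.94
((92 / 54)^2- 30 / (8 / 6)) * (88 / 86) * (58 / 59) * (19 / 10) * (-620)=42948876344 / 1849473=23222.22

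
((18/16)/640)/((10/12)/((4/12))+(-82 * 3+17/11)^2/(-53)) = -57717/36939205120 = -0.00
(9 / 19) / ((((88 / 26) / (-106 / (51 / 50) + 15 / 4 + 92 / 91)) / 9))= -4518369 / 36176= -124.90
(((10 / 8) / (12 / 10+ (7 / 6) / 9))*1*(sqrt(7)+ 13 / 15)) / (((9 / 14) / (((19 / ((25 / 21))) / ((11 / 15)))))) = 108927 / 3949+ 125685*sqrt(7) / 3949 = 111.79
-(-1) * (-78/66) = -13/11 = -1.18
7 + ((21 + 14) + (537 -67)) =512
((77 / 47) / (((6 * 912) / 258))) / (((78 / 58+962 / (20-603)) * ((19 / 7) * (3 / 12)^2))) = -1.49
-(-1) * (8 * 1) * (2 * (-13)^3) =-35152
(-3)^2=9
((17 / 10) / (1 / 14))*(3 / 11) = 357 / 55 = 6.49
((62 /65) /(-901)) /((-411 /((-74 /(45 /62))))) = -284456 /1083159675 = -0.00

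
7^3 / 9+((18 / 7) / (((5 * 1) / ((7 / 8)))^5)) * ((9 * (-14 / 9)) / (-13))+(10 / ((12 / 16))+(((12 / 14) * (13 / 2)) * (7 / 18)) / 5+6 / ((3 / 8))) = 203308881367 / 2995200000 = 67.88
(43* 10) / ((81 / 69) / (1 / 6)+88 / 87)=430215 / 8059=53.38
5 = 5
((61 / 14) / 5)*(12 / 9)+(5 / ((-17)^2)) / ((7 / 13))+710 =21581183 / 30345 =711.19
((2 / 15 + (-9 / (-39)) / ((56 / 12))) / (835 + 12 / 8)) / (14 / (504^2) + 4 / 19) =8191584 / 7894343275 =0.00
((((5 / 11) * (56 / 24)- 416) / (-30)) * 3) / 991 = 13693 / 327030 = 0.04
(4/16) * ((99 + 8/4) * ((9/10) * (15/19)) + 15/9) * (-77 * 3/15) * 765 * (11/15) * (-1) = 120534029/760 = 158597.41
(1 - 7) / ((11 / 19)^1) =-114 / 11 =-10.36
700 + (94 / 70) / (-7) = 171453 / 245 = 699.81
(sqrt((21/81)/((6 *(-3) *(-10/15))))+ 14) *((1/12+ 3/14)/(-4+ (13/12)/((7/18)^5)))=60025 *sqrt(7)/427637664+ 420175/11878824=0.04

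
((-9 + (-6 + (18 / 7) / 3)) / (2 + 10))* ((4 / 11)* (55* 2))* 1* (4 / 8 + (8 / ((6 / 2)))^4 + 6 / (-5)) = -444323 / 189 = -2350.92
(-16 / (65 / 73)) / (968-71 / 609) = -711312 / 38313665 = -0.02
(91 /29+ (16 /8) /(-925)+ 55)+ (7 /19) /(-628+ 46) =58.14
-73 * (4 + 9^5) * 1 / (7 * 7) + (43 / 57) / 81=-19903280066 / 226233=-87976.91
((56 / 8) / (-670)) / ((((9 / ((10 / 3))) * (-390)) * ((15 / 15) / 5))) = 7 / 141102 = 0.00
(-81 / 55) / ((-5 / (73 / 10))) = 5913 / 2750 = 2.15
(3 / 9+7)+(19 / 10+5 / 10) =9.73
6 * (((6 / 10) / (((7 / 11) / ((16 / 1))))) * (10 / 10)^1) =3168 / 35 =90.51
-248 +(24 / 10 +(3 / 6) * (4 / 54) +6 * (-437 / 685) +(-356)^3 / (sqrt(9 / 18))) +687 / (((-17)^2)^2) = -45118016 * sqrt(2) - 385226319536 / 1544720895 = -63806759.52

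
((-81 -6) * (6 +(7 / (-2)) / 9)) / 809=-2929 / 4854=-0.60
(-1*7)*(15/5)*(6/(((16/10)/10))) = -787.50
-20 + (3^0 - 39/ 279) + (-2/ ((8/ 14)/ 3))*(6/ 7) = -2617/ 93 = -28.14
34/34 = 1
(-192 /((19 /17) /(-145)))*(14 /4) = 1656480 /19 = 87183.16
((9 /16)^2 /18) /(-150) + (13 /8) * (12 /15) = 33277 /25600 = 1.30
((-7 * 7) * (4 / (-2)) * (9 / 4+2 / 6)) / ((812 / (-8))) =-217 / 87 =-2.49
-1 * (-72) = 72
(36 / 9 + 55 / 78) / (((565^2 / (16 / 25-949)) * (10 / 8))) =-5800802 / 518740625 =-0.01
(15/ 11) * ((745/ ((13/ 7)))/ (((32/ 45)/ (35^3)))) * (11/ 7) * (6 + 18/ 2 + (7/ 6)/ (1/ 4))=424028390625/ 416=1019299015.93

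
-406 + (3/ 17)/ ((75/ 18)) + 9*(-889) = -3572957/ 425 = -8406.96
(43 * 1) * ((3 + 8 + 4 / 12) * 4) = 5848 / 3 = 1949.33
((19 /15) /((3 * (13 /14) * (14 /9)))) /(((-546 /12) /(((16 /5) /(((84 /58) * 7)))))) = -8816 /4347525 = -0.00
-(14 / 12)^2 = -49 / 36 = -1.36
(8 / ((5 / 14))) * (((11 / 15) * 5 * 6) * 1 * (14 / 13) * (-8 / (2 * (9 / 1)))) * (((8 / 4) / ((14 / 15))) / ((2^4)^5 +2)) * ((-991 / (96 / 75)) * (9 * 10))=76307000 / 2271919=33.59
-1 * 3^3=-27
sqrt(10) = 3.16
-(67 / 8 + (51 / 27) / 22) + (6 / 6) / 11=-6629 / 792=-8.37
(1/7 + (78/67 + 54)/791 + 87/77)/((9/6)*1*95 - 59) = 223604/13907927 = 0.02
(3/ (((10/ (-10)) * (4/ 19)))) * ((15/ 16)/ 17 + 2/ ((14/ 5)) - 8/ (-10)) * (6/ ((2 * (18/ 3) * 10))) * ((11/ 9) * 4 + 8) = -8232491/ 571200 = -14.41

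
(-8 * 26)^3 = -8998912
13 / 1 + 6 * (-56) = -323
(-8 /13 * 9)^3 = -373248 /2197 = -169.89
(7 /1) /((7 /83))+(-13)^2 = 252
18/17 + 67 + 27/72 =9307/136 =68.43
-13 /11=-1.18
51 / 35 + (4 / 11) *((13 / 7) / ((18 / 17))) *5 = 16099 / 3465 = 4.65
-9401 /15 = -626.73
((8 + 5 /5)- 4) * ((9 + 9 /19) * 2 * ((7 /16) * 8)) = 6300 /19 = 331.58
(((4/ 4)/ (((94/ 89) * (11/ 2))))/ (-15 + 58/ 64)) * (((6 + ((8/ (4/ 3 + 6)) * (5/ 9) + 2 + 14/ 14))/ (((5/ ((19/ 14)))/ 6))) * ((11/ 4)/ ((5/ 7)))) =-4288376/ 5829175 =-0.74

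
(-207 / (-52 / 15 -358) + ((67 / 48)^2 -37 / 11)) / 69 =-57894299 / 4740823296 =-0.01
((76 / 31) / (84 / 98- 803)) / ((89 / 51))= -27132 / 15491785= -0.00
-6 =-6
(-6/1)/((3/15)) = -30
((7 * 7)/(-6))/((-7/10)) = 35/3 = 11.67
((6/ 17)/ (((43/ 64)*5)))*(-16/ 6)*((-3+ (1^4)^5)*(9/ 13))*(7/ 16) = 8064/ 47515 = 0.17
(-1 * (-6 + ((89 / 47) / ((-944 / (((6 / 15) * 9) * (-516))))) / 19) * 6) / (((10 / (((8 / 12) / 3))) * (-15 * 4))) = -1019297 / 79030500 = -0.01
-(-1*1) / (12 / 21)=7 / 4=1.75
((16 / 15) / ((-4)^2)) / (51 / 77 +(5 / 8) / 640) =78848 / 784515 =0.10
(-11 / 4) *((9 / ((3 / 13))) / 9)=-143 / 12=-11.92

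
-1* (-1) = 1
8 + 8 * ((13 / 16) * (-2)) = -5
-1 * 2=-2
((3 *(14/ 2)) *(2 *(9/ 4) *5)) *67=31657.50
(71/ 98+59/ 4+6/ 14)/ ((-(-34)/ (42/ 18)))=1039/ 952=1.09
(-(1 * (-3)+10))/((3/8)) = -56/3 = -18.67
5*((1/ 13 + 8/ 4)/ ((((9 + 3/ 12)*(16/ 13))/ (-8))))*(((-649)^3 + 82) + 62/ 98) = 3616544417040/ 1813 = 1994784565.38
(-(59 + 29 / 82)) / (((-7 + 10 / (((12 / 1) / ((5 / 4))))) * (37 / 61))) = 3562644 / 216931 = 16.42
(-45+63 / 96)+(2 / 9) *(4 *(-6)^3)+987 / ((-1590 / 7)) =-2041043 / 8480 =-240.69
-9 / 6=-3 / 2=-1.50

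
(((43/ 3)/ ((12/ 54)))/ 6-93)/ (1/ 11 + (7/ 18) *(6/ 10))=-54285/ 214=-253.67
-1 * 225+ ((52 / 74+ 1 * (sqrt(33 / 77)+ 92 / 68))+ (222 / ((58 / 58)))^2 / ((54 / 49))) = sqrt(21) / 7+ 83967202 / 1887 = 44498.38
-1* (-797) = 797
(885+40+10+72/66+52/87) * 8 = 7171288/957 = 7493.51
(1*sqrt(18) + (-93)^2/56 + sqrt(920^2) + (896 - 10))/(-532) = -3.69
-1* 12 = -12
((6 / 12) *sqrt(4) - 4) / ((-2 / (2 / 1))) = 3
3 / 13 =0.23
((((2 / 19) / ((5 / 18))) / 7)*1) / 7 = 36 / 4655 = 0.01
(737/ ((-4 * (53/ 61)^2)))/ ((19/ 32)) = -21939016/ 53371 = -411.07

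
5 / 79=0.06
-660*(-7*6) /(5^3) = 5544 /25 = 221.76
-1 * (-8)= 8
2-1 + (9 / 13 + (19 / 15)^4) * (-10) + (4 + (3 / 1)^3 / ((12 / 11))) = -1535009 / 526500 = -2.92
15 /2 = 7.50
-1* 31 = -31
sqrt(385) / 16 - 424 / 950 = -212 / 475 + sqrt(385) / 16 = 0.78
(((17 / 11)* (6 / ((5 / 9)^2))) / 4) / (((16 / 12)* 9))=1377 / 2200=0.63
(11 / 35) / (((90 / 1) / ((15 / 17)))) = 11 / 3570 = 0.00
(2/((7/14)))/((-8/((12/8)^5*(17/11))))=-4131/704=-5.87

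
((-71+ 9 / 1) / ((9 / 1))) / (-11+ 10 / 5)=62 / 81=0.77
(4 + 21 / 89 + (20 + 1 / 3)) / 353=0.07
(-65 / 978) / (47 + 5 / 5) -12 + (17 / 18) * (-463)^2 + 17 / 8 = 3167933449 / 15648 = 202449.73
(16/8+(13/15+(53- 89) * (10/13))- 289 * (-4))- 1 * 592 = 105139/195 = 539.17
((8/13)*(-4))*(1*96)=-3072/13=-236.31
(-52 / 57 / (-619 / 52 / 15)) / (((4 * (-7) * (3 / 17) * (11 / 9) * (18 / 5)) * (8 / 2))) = -71825 / 5433582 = -0.01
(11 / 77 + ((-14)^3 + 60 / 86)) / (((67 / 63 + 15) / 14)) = -52018533 / 21758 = -2390.78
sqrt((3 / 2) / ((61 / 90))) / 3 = sqrt(915) / 61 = 0.50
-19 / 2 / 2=-19 / 4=-4.75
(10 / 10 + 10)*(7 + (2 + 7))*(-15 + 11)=-704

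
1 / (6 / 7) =7 / 6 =1.17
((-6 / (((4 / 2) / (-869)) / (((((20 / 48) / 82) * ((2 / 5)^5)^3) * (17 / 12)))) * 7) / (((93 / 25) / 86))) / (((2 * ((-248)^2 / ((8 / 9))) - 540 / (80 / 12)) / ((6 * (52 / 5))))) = 86100525056 / 58521544189453125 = 0.00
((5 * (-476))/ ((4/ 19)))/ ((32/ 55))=-621775/ 32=-19430.47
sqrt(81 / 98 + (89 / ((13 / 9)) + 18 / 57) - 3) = sqrt(714568530) / 3458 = 7.73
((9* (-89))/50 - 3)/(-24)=317/400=0.79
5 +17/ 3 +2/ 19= 614/ 57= 10.77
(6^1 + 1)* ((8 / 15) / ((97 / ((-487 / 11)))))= -27272 / 16005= -1.70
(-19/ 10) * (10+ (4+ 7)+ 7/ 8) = -665/ 16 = -41.56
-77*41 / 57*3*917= -152366.79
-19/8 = -2.38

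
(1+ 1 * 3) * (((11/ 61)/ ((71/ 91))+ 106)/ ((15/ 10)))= 3680696/ 12993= 283.28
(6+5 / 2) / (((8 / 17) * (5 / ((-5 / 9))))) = -289 / 144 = -2.01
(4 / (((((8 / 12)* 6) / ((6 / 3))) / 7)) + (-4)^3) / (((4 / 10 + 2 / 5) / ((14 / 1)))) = -875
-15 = -15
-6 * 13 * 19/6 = -247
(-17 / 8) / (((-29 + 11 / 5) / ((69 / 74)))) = 0.07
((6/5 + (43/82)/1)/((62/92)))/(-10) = -16261/63550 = -0.26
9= 9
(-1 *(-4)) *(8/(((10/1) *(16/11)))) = 11/5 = 2.20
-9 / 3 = -3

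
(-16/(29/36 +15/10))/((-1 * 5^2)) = 576/2075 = 0.28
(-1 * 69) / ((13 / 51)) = -3519 / 13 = -270.69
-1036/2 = -518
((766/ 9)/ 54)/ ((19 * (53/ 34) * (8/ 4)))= 0.03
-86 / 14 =-43 / 7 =-6.14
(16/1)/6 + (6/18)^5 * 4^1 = 652/243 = 2.68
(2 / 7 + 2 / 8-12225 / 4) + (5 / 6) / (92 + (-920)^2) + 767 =-2288.71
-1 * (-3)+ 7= 10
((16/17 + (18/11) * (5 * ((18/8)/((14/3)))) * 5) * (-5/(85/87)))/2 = -9413661/178024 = -52.88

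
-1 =-1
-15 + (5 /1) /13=-190 /13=-14.62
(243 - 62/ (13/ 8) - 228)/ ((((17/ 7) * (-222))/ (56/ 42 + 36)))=117992/ 73593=1.60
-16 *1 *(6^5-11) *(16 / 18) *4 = -3975680 / 9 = -441742.22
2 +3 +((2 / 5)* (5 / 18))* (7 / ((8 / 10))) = 215 / 36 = 5.97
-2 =-2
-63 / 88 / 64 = -63 / 5632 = -0.01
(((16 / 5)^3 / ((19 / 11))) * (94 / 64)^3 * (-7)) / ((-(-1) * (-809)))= 0.52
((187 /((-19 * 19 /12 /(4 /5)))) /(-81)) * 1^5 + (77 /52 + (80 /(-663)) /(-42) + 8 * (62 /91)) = 2109673781 /301572180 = 7.00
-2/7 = -0.29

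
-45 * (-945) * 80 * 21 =71442000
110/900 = 11/90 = 0.12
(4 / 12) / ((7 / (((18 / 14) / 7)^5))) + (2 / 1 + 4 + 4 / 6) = 39546593909 / 5931980229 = 6.67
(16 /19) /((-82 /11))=-88 /779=-0.11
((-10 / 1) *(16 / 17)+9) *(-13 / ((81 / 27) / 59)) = 5369 / 51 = 105.27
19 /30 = 0.63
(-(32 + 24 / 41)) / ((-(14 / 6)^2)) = 5.99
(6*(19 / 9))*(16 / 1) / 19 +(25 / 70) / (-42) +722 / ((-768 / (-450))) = 1360099 / 3136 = 433.71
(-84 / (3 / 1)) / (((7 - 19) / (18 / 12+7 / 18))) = 119 / 27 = 4.41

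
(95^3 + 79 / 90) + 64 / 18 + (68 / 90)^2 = 3472389017 / 4050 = 857380.00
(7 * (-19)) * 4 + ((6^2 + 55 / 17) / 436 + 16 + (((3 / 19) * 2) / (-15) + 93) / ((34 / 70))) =-45696259 / 140828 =-324.48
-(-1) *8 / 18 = 4 / 9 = 0.44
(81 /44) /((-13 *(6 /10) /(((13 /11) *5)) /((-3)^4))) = -54675 /484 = -112.96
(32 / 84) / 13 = 8 / 273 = 0.03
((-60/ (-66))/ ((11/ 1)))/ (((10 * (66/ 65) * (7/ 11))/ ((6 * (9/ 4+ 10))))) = 455/ 484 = 0.94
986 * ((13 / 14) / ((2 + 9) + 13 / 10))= 64090 / 861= 74.44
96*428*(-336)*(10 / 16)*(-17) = 146684160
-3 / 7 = -0.43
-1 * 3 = -3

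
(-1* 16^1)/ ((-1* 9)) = 16/ 9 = 1.78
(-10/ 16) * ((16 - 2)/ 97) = -35/ 388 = -0.09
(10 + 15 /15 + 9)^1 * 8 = 160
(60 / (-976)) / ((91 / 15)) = -225 / 22204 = -0.01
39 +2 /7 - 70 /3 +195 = 210.95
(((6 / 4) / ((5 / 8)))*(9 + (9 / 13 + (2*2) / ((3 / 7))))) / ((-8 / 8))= -2968 / 65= -45.66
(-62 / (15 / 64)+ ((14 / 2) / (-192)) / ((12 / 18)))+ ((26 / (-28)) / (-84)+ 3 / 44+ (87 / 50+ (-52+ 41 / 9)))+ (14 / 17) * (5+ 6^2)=-72953217149 / 263894400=-276.45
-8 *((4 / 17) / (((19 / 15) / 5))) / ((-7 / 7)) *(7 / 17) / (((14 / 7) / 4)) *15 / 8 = 63000 / 5491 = 11.47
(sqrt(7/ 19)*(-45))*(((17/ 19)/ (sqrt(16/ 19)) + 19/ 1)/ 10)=-54.56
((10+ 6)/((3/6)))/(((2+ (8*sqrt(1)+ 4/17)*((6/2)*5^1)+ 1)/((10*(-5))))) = -27200/2151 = -12.65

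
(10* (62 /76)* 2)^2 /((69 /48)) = 1537600 /8303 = 185.19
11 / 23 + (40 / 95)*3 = 761 / 437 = 1.74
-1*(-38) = 38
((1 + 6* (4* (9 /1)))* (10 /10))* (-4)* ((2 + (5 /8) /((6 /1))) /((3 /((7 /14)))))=-304.40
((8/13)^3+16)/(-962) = -17832/1056757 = -0.02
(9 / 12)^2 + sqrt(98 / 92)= 9 / 16 + 7 * sqrt(46) / 46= 1.59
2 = 2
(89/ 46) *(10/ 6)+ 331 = 46123/ 138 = 334.22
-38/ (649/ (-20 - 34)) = 2052/ 649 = 3.16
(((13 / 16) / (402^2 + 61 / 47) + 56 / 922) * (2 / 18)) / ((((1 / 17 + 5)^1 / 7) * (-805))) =-57851727991 / 4986699072654240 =-0.00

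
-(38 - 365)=327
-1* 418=-418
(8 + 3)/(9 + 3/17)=187/156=1.20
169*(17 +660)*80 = 9153040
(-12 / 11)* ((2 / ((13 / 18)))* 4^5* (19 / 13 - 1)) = -2654208 / 1859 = -1427.76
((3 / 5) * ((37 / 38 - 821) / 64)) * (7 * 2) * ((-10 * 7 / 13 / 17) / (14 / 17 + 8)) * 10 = 117453 / 3040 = 38.64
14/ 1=14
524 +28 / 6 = 528.67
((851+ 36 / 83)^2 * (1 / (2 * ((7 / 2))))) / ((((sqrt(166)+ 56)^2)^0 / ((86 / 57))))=429493250246 / 2748711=156252.60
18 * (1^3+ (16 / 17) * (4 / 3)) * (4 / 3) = 920 / 17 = 54.12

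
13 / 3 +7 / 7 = 16 / 3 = 5.33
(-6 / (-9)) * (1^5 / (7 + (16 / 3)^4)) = 54 / 66103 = 0.00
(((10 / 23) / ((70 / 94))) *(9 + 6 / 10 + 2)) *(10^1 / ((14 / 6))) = 32712 / 1127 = 29.03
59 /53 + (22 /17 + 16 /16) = 3070 /901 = 3.41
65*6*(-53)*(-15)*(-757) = -234707850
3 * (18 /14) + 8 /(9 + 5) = 31 /7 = 4.43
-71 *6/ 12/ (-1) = 71/ 2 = 35.50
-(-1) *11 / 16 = 11 / 16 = 0.69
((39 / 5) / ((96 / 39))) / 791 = 507 / 126560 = 0.00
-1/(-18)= 1/18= 0.06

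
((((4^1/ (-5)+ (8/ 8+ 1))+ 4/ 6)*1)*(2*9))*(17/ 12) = 238/ 5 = 47.60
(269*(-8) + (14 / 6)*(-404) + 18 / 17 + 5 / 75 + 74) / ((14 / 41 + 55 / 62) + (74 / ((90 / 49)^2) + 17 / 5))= -132117533055 / 1162269362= -113.67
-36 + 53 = 17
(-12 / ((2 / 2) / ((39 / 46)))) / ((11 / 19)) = -4446 / 253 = -17.57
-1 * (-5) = 5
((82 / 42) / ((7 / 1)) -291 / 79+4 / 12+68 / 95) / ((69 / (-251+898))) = -560448869 / 25374405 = -22.09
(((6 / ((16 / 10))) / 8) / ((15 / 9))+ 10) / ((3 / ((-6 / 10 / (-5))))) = 0.41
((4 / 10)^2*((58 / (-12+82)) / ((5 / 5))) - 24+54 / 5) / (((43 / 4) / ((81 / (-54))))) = 1.82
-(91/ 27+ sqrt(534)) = -26.48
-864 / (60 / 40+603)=-576 / 403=-1.43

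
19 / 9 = 2.11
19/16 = 1.19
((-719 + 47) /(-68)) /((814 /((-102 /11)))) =-504 /4477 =-0.11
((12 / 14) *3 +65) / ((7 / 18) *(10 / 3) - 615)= -12771 / 115990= -0.11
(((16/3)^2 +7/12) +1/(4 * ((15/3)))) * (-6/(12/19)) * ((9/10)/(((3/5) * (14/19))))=-944737/1680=-562.34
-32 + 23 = -9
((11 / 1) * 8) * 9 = 792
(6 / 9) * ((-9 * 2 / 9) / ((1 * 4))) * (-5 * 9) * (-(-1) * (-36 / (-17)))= 540 / 17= 31.76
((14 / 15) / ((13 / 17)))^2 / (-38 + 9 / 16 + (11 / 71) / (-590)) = -0.04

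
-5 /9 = -0.56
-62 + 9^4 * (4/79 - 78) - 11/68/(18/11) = -49458833623/96696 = -511487.90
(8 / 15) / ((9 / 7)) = 56 / 135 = 0.41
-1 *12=-12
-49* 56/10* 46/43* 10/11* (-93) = 11738832/473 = 24817.83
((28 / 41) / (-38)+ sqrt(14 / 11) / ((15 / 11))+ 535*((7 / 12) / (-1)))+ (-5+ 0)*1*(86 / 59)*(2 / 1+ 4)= -196251697 / 551532+ sqrt(154) / 15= -355.00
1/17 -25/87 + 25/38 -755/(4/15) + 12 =-316846715/112404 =-2818.82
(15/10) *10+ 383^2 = 146704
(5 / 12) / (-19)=-5 / 228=-0.02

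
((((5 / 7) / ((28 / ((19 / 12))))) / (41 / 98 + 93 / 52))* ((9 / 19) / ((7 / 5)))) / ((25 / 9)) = 351 / 157444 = 0.00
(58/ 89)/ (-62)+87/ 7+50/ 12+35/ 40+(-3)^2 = 12264401/ 463512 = 26.46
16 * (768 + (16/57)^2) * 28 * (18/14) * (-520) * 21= -1744046653440/361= -4831154164.65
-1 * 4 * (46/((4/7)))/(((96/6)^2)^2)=-161/32768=-0.00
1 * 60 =60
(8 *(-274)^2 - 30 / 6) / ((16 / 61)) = 36636783 / 16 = 2289798.94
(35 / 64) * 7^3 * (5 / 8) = 60025 / 512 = 117.24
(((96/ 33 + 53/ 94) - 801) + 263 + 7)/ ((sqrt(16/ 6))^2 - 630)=0.84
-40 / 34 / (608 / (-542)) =1355 / 1292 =1.05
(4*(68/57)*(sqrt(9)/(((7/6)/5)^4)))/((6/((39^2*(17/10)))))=2081301.74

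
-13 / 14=-0.93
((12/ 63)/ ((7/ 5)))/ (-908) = -5/ 33369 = -0.00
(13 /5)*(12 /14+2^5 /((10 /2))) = 3302 /175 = 18.87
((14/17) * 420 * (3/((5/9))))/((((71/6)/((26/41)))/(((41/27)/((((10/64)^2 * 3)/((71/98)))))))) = 638976/425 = 1503.47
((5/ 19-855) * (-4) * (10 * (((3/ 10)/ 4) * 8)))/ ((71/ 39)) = 15200640/ 1349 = 11268.08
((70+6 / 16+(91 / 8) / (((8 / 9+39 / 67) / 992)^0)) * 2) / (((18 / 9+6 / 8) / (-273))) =-178542 / 11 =-16231.09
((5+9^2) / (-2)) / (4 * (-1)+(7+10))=-43 / 13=-3.31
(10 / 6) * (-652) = -3260 / 3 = -1086.67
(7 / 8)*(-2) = -1.75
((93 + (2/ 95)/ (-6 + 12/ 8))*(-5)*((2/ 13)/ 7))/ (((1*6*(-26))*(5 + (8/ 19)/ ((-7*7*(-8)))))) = 556577/ 42490656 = 0.01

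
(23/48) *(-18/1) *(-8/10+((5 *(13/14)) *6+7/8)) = -539649/2240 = -240.91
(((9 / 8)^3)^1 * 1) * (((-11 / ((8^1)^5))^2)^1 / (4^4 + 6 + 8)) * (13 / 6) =14157 / 10995116277760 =0.00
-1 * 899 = -899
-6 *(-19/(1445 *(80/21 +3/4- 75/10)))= -504/18785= -0.03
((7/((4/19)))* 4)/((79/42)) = 5586/79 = 70.71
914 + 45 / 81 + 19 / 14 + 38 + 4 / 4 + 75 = 129769 / 126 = 1029.91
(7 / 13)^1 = 0.54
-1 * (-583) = 583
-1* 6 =-6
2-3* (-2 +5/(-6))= 21/2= 10.50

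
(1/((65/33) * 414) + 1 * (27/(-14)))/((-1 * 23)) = 60509/722085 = 0.08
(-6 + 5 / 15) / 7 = -17 / 21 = -0.81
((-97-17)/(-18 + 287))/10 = -57/1345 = -0.04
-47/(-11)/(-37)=-47/407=-0.12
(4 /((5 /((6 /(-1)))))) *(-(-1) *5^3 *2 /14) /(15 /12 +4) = -800 /49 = -16.33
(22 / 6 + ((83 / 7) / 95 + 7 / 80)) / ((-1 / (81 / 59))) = -3343059 / 627760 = -5.33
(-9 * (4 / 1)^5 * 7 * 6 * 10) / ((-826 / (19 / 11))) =5253120 / 649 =8094.18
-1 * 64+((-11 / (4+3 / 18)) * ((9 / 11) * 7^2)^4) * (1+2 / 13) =-7869352.20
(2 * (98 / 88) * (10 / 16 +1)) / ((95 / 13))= 8281 / 16720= 0.50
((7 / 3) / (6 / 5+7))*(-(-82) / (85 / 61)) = 854 / 51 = 16.75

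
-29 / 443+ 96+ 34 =57561 / 443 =129.93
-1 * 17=-17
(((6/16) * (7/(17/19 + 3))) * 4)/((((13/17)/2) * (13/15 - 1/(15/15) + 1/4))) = 29070/481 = 60.44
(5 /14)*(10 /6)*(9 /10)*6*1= 45 /14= 3.21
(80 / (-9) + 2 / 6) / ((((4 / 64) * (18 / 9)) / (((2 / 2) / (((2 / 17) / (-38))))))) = 198968 / 9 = 22107.56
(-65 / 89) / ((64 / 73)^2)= -346385 / 364544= -0.95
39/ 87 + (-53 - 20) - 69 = -4105/ 29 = -141.55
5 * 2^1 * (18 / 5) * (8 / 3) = 96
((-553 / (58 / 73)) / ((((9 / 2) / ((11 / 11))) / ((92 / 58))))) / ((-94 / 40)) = 37139480 / 355743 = 104.40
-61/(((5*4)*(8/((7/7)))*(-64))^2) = -61/104857600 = -0.00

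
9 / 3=3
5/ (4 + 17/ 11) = 55/ 61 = 0.90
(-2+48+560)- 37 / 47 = 28445 / 47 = 605.21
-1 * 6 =-6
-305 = -305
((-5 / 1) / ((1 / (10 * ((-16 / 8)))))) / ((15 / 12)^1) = 80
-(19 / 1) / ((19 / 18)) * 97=-1746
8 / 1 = 8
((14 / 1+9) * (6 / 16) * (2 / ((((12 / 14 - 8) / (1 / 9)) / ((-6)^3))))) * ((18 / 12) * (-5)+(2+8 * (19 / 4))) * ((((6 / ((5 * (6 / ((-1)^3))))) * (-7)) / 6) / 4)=43953 / 400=109.88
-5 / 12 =-0.42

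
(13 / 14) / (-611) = -1 / 658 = -0.00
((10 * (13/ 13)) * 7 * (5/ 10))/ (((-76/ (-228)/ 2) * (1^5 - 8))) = -30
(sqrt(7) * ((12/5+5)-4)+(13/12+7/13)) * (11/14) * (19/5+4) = 2783/280+7293 * sqrt(7)/350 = 65.07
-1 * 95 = -95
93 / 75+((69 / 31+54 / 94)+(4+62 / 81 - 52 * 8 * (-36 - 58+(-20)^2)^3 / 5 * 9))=-63301601021895263 / 2950425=-21455078851.99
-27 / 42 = -9 / 14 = -0.64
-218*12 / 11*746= -1951536 / 11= -177412.36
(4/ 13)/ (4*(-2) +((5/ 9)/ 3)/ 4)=-432/ 11167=-0.04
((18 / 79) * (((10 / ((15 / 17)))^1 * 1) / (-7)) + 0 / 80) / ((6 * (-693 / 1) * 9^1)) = 34 / 3449061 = 0.00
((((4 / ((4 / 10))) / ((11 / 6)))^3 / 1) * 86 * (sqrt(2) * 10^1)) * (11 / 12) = 15480000 * sqrt(2) / 121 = 180925.83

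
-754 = -754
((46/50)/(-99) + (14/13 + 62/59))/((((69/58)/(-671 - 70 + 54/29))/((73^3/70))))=-2235605934211787/305630325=-7314738.60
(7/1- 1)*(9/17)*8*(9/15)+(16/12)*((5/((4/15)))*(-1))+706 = 59181/85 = 696.25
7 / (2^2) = 7 / 4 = 1.75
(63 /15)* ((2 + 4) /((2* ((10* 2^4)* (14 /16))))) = 0.09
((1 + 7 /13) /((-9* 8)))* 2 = -5 /117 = -0.04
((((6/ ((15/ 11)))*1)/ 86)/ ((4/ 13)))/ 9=0.02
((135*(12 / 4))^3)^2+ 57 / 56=247125844420875057 / 56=4412961507515626.02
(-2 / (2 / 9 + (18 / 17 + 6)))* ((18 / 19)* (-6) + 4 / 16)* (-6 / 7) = -27081 / 21166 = -1.28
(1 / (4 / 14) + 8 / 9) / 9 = 79 / 162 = 0.49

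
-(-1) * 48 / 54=8 / 9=0.89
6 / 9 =2 / 3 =0.67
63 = 63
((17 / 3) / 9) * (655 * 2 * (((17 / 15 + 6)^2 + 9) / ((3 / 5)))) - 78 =59956334 / 729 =82244.63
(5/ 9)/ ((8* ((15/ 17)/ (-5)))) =-85/ 216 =-0.39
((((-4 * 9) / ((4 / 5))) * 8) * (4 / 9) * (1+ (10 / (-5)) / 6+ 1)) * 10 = -8000 / 3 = -2666.67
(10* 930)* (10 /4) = 23250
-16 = -16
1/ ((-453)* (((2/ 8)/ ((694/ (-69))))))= 2776/ 31257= 0.09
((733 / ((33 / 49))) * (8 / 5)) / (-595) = -41048 / 14025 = -2.93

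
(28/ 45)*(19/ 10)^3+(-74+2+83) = 171763/ 11250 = 15.27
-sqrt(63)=-3 * sqrt(7)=-7.94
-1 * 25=-25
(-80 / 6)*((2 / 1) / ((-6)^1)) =40 / 9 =4.44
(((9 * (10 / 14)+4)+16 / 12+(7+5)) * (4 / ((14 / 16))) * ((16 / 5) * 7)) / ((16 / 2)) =31936 / 105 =304.15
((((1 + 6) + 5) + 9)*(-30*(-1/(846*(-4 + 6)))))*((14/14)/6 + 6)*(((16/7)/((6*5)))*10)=740/423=1.75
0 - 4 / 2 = -2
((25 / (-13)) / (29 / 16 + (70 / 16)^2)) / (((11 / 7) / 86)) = -963200 / 191763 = -5.02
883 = 883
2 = 2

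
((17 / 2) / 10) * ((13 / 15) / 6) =221 / 1800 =0.12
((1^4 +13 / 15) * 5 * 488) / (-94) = -48.45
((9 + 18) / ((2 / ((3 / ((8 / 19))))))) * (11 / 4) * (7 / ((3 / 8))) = 39501 / 8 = 4937.62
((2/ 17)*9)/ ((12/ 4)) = 6/ 17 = 0.35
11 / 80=0.14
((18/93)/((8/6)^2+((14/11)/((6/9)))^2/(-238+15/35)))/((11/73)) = 72111006/98945335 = 0.73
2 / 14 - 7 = -48 / 7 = -6.86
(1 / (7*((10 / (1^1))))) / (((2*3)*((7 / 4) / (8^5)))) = 32768 / 735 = 44.58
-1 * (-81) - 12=69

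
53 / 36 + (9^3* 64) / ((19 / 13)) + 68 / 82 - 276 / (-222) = 33127385251 / 1037628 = 31926.07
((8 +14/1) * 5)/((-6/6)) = -110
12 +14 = 26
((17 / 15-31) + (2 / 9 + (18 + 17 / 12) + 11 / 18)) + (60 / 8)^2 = 46.63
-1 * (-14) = 14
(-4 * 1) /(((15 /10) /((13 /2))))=-52 /3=-17.33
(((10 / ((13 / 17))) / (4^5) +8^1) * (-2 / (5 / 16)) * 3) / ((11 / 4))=-159999 / 2860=-55.94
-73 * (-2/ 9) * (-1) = -146/ 9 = -16.22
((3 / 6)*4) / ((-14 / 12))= -1.71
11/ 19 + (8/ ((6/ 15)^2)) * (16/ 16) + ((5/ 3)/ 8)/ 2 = 50.68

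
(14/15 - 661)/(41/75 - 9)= 78.08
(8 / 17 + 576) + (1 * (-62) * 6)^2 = 2362328 / 17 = 138960.47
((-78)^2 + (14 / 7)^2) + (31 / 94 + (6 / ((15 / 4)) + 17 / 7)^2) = 702939989 / 115150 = 6104.56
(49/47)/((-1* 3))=-49/141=-0.35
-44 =-44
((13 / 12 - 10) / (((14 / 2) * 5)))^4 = 131079601 / 31116960000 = 0.00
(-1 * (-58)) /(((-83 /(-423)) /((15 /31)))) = 368010 /2573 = 143.03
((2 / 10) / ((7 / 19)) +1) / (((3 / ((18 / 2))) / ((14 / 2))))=162 / 5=32.40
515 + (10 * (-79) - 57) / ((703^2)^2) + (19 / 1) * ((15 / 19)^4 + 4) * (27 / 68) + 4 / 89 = 810254118925091661 / 1478155825941412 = 548.15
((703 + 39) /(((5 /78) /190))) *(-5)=-10996440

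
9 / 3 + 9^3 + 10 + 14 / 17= 12628 / 17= 742.82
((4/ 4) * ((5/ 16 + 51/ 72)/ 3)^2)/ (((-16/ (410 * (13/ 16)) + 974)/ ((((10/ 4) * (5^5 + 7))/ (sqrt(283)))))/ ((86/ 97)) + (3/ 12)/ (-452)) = 74909680697490445625/ 6515589736151606669029488 + 7125522259052806533925 * sqrt(283)/ 2443346151056852500886058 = 0.05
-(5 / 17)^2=-25 / 289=-0.09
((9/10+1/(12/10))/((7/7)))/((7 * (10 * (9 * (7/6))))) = 26/11025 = 0.00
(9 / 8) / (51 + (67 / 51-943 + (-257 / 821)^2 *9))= -309384819 / 244703967472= -0.00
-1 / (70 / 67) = -67 / 70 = -0.96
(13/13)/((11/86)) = 86/11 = 7.82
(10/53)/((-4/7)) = -35/106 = -0.33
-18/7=-2.57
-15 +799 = 784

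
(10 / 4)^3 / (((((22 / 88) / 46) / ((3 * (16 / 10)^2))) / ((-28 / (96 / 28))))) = -180320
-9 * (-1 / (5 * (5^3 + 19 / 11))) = 0.01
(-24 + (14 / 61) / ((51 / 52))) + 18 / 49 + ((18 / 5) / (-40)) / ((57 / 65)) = -1361354201 / 57926820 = -23.50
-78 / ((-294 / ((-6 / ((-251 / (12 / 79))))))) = 936 / 971621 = 0.00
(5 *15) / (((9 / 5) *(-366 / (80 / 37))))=-5000 / 20313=-0.25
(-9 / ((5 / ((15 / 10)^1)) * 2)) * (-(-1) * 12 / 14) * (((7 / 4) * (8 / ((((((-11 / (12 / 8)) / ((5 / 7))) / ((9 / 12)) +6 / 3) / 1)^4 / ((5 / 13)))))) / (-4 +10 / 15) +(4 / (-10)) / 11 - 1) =4594967714320371 / 3831307929248800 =1.20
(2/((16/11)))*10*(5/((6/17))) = 4675/24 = 194.79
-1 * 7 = -7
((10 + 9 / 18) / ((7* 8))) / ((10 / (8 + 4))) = 9 / 40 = 0.22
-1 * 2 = -2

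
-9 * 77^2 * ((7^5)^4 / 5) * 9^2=-344881404874456792814241 / 5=-68976280974891358562848.20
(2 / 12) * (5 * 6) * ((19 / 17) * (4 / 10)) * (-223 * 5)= -42370 / 17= -2492.35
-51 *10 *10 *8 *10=-408000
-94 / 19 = -4.95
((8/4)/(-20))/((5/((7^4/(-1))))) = 2401/50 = 48.02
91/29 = 3.14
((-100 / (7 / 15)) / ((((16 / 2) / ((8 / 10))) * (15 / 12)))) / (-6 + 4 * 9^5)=-4 / 55111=-0.00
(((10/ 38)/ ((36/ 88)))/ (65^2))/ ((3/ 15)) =22/ 28899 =0.00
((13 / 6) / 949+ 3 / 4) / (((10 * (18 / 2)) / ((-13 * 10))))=-8567 / 7884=-1.09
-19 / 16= -1.19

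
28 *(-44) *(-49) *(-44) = -2656192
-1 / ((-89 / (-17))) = -17 / 89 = -0.19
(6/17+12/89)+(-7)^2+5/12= 49.90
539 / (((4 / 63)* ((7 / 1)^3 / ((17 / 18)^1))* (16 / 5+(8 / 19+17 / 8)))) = 1615 / 397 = 4.07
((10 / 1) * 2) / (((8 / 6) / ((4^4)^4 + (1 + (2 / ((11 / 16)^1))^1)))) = 708669604485 / 11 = 64424509498.64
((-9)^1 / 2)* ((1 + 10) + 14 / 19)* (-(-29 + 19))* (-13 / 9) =14495 / 19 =762.89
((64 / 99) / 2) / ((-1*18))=-0.02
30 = 30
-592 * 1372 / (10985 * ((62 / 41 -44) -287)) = 33301184 / 148396365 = 0.22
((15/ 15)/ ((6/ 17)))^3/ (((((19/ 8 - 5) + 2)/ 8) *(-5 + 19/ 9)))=19652/ 195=100.78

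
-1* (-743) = 743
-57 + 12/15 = -281/5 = -56.20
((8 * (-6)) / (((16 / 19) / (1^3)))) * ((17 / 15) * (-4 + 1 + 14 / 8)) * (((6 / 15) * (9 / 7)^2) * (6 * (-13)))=-1020357 / 245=-4164.72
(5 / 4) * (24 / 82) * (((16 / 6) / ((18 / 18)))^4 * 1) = 20480 / 1107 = 18.50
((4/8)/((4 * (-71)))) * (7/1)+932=529369/568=931.99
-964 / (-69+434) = -964 / 365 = -2.64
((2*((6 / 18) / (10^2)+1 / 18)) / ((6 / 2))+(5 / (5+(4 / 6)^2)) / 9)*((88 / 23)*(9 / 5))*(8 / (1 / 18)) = 19740864 / 140875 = 140.13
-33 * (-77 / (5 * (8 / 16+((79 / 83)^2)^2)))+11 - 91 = 63679931374 / 208930805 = 304.79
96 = 96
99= 99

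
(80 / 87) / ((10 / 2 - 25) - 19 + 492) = 80 / 39411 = 0.00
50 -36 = 14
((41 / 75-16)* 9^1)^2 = 12089529 / 625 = 19343.25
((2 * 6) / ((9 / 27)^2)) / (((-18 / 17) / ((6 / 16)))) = -153 / 4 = -38.25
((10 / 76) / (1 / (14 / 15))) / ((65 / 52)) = 28 / 285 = 0.10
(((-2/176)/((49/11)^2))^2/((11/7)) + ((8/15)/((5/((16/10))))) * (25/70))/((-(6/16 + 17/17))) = -240945977/5435383800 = -0.04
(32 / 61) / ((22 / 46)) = 736 / 671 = 1.10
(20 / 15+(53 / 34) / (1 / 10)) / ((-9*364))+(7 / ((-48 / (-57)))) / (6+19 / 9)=49745497 / 48786192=1.02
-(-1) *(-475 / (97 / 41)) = -19475 / 97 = -200.77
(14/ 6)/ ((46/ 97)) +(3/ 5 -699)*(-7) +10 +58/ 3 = 3396907/ 690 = 4923.05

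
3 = 3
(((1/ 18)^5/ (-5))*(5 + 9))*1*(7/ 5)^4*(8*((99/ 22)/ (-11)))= 16807/ 902137500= 0.00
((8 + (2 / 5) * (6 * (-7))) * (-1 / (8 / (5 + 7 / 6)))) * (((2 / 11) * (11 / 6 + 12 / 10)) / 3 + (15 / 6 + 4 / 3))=147149 / 5400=27.25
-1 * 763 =-763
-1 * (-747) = 747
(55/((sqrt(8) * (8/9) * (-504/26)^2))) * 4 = 9295 * sqrt(2)/56448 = 0.23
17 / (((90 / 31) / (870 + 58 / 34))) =459389 / 90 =5104.32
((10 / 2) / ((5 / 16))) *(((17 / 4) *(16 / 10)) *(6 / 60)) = 272 / 25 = 10.88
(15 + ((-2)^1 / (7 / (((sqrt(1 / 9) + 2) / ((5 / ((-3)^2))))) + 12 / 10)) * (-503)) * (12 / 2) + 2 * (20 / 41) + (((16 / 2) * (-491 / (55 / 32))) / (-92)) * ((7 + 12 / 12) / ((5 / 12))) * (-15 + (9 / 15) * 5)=-39327637574 / 11150975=-3526.83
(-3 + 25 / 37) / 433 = -86 / 16021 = -0.01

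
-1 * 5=-5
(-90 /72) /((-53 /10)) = 25 /106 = 0.24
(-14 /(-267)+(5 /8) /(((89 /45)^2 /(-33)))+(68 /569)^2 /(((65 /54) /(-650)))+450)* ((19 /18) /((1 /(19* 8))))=9711164522112113 /138483587574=70125.02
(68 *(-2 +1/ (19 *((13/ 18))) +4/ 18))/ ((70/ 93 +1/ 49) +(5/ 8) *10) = -1565906720/ 94860597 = -16.51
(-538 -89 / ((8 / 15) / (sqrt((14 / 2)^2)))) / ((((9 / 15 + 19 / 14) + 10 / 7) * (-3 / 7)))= 3344005 / 2844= 1175.81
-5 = -5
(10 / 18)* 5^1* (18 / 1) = 50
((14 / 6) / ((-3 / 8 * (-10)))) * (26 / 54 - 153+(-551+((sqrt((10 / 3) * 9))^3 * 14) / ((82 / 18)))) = -106372 / 243+2352 * sqrt(30) / 41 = -123.54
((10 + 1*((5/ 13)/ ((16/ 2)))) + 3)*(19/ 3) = 25783/ 312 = 82.64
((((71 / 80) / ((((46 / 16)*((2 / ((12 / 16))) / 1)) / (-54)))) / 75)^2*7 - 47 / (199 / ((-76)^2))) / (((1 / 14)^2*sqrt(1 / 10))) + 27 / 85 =27 / 85 - 7036574875101527*sqrt(10) / 26317750000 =-845497.63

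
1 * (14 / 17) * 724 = 10136 / 17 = 596.24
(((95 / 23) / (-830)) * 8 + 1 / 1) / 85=1833 / 162265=0.01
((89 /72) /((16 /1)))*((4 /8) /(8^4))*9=89 /1048576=0.00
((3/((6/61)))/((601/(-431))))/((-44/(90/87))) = 0.51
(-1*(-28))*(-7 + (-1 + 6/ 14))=-212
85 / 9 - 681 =-6044 / 9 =-671.56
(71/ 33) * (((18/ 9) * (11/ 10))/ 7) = 71/ 105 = 0.68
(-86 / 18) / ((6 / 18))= -43 / 3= -14.33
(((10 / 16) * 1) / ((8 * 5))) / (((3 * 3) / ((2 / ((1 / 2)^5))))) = 1 / 9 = 0.11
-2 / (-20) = 1 / 10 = 0.10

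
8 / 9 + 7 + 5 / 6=157 / 18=8.72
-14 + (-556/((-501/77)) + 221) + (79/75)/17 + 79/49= 1022908569/3477775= 294.13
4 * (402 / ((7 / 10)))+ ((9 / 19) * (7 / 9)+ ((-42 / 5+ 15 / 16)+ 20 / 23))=560633537 / 244720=2290.92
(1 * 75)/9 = 8.33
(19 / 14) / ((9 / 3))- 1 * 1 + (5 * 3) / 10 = 20 / 21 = 0.95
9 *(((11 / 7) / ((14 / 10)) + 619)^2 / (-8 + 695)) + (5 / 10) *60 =5067.80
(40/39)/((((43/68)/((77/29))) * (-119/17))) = -29920/48633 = -0.62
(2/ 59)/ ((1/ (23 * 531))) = 414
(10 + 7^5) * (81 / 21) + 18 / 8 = 1816299 / 28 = 64867.82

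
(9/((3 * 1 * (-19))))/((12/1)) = -1/76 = -0.01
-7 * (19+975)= -6958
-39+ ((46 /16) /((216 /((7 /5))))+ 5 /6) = -329599 /8640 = -38.15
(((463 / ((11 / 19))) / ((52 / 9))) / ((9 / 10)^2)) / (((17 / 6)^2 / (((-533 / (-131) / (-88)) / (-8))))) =0.12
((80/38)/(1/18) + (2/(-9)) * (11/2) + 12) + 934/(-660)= 888911/18810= 47.26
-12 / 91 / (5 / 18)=-216 / 455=-0.47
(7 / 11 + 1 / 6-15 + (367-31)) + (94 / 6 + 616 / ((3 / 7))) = 117137 / 66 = 1774.80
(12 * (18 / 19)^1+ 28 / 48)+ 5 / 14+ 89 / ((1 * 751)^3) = 8320929675439 / 676009342596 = 12.31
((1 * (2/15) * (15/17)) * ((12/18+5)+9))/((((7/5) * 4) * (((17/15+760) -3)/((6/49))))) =825/16577533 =0.00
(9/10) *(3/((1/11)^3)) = 35937/10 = 3593.70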